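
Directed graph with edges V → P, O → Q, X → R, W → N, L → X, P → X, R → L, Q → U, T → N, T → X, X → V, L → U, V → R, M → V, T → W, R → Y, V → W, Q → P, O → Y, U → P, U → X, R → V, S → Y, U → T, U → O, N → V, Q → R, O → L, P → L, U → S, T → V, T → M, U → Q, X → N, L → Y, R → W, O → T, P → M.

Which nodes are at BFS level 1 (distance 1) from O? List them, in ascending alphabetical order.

L, Q, T, Y

Level 0: O
Level 1: L, Q, T, Y
Level 2: M, N, P, R, U, V, W, X
Level 3: S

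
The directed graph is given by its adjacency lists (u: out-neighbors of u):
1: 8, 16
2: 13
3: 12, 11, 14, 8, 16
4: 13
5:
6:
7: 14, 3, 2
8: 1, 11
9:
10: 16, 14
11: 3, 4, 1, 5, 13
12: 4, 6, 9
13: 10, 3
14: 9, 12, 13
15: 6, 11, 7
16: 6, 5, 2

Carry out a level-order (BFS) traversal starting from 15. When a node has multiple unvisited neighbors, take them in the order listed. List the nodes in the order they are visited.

15, 6, 11, 7, 3, 4, 1, 5, 13, 14, 2, 12, 8, 16, 10, 9

Visit 15; enqueue 6, 11, 7 → queue [6, 11, 7]
Visit 6 → queue [11, 7]
Visit 11; enqueue 3, 4, 1, 5, 13 → queue [7, 3, 4, 1, 5, 13]
Visit 7; enqueue 14, 2 → queue [3, 4, 1, 5, 13, 14, 2]
Visit 3; enqueue 12, 8, 16 → queue [4, 1, 5, 13, 14, 2, 12, 8, 16]
Visit 4 → queue [1, 5, 13, 14, 2, 12, 8, 16]
Visit 1 → queue [5, 13, 14, 2, 12, 8, 16]
Visit 5 → queue [13, 14, 2, 12, 8, 16]
Visit 13; enqueue 10 → queue [14, 2, 12, 8, 16, 10]
Visit 14; enqueue 9 → queue [2, 12, 8, 16, 10, 9]
Visit 2 → queue [12, 8, 16, 10, 9]
Visit 12 → queue [8, 16, 10, 9]
Visit 8 → queue [16, 10, 9]
Visit 16 → queue [10, 9]
Visit 10 → queue [9]
Visit 9 → queue []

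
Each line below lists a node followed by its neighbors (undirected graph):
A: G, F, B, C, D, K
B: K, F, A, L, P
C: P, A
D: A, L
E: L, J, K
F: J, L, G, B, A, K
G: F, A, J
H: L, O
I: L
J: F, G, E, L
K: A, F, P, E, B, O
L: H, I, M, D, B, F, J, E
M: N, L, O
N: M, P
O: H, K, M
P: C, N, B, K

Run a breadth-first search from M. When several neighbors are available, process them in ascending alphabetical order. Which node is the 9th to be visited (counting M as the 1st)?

H

Visit M; enqueue L, N, O → queue [L, N, O]
Visit L; enqueue B, D, E, F, H, I, J → queue [N, O, B, D, E, F, H, I, J]
Visit N; enqueue P → queue [O, B, D, E, F, H, I, J, P]
Visit O; enqueue K → queue [B, D, E, F, H, I, J, P, K]
Visit B; enqueue A → queue [D, E, F, H, I, J, P, K, A]
Visit D → queue [E, F, H, I, J, P, K, A]
Visit E → queue [F, H, I, J, P, K, A]
Visit F; enqueue G → queue [H, I, J, P, K, A, G]
Visit H → queue [I, J, P, K, A, G]
Visit I → queue [J, P, K, A, G]
Visit J → queue [P, K, A, G]
Visit P; enqueue C → queue [K, A, G, C]
Visit K → queue [A, G, C]
Visit A → queue [G, C]
Visit G → queue [C]
Visit C → queue []

Visit order: M, L, N, O, B, D, E, F, H, I, J, P, K, A, G, C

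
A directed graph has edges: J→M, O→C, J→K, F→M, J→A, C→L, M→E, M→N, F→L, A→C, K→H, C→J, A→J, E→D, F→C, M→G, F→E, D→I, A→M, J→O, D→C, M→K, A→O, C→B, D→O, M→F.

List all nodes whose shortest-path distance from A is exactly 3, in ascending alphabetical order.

Level 0: A
Level 1: C, J, M, O
Level 2: B, E, F, G, K, L, N
Level 3: D, H
Level 4: I

D, H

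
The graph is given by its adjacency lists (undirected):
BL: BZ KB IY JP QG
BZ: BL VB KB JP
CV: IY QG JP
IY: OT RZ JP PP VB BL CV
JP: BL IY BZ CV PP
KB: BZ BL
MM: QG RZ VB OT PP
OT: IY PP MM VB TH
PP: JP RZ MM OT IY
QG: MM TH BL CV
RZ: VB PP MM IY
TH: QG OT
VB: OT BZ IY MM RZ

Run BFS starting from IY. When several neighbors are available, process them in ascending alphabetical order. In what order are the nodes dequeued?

Visit IY; enqueue BL, CV, JP, OT, PP, RZ, VB → queue [BL, CV, JP, OT, PP, RZ, VB]
Visit BL; enqueue BZ, KB, QG → queue [CV, JP, OT, PP, RZ, VB, BZ, KB, QG]
Visit CV → queue [JP, OT, PP, RZ, VB, BZ, KB, QG]
Visit JP → queue [OT, PP, RZ, VB, BZ, KB, QG]
Visit OT; enqueue MM, TH → queue [PP, RZ, VB, BZ, KB, QG, MM, TH]
Visit PP → queue [RZ, VB, BZ, KB, QG, MM, TH]
Visit RZ → queue [VB, BZ, KB, QG, MM, TH]
Visit VB → queue [BZ, KB, QG, MM, TH]
Visit BZ → queue [KB, QG, MM, TH]
Visit KB → queue [QG, MM, TH]
Visit QG → queue [MM, TH]
Visit MM → queue [TH]
Visit TH → queue []

IY, BL, CV, JP, OT, PP, RZ, VB, BZ, KB, QG, MM, TH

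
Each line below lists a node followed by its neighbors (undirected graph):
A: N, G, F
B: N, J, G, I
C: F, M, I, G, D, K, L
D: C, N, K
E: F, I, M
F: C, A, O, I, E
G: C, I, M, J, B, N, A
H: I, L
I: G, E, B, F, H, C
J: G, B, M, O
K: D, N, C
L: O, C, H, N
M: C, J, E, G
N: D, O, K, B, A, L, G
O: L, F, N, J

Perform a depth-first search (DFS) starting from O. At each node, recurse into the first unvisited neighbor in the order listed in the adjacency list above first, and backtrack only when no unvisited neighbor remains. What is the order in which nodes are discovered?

O, L, C, F, A, N, D, K, B, J, G, I, E, M, H

Visit O
O → L
L → C
C → F
F → A
A → N
N → D
D → K
N → B
B → J
J → G
G → I
I → E
E → M
I → H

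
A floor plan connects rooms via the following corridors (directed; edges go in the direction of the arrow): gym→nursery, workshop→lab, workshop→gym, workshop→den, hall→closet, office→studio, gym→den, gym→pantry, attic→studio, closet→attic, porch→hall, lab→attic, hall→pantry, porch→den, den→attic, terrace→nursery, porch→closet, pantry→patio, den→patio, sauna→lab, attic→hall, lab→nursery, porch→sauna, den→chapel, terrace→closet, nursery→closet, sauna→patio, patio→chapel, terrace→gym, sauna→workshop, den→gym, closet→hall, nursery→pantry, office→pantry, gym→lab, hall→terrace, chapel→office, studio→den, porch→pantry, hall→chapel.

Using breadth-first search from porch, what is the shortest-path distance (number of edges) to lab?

Level 0: porch
Level 1: closet, den, hall, pantry, sauna
Level 2: attic, chapel, gym, lab, patio, terrace, workshop
Level 3: nursery, office, studio
lab first appears at level 2.

2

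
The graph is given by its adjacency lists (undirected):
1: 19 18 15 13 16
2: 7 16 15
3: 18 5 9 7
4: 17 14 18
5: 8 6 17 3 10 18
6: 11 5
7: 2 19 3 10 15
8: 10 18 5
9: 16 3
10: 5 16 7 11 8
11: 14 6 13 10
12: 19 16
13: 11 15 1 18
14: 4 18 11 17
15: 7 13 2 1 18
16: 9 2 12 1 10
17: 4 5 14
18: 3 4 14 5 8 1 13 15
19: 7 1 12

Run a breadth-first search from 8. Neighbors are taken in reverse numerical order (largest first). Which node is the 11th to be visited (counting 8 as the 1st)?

Visit 8; enqueue 18, 10, 5 → queue [18, 10, 5]
Visit 18; enqueue 15, 14, 13, 4, 3, 1 → queue [10, 5, 15, 14, 13, 4, 3, 1]
Visit 10; enqueue 16, 11, 7 → queue [5, 15, 14, 13, 4, 3, 1, 16, 11, 7]
Visit 5; enqueue 17, 6 → queue [15, 14, 13, 4, 3, 1, 16, 11, 7, 17, 6]
Visit 15; enqueue 2 → queue [14, 13, 4, 3, 1, 16, 11, 7, 17, 6, 2]
Visit 14 → queue [13, 4, 3, 1, 16, 11, 7, 17, 6, 2]
Visit 13 → queue [4, 3, 1, 16, 11, 7, 17, 6, 2]
Visit 4 → queue [3, 1, 16, 11, 7, 17, 6, 2]
Visit 3; enqueue 9 → queue [1, 16, 11, 7, 17, 6, 2, 9]
Visit 1; enqueue 19 → queue [16, 11, 7, 17, 6, 2, 9, 19]
Visit 16; enqueue 12 → queue [11, 7, 17, 6, 2, 9, 19, 12]
Visit 11 → queue [7, 17, 6, 2, 9, 19, 12]
Visit 7 → queue [17, 6, 2, 9, 19, 12]
Visit 17 → queue [6, 2, 9, 19, 12]
Visit 6 → queue [2, 9, 19, 12]
Visit 2 → queue [9, 19, 12]
Visit 9 → queue [19, 12]
Visit 19 → queue [12]
Visit 12 → queue []

Visit order: 8, 18, 10, 5, 15, 14, 13, 4, 3, 1, 16, 11, 7, 17, 6, 2, 9, 19, 12

16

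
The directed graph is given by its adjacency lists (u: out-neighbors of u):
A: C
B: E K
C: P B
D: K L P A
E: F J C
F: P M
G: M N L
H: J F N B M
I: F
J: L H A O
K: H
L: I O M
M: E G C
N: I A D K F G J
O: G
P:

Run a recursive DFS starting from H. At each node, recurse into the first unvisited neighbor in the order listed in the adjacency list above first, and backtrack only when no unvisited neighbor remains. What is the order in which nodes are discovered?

Visit H
H → J
J → L
L → I
I → F
F → P
F → M
M → E
E → C
C → B
B → K
M → G
G → N
N → A
N → D
L → O

H -> J -> L -> I -> F -> P -> M -> E -> C -> B -> K -> G -> N -> A -> D -> O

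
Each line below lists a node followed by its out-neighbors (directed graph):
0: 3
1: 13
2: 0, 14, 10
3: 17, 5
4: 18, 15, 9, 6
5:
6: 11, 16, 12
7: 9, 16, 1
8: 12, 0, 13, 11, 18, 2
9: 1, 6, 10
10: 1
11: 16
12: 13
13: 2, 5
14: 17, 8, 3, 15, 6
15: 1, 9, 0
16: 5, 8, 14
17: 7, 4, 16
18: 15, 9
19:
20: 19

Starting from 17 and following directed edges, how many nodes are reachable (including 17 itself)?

19

BFS from 17 visits: 17, 4, 7, 16, 6, 9, 15, 18, 1, 5, 8, 14, 11, 12, 10, 0, 13, 2, 3
Reachable nodes: 19 of 21 total.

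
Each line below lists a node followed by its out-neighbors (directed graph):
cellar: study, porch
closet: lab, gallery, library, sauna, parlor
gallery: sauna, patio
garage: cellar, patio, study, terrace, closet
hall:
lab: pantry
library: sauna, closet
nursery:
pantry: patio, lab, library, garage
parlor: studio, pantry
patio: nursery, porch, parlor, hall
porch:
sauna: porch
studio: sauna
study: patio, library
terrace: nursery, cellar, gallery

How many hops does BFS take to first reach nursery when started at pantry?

2

Level 0: pantry
Level 1: garage, lab, library, patio
Level 2: cellar, closet, hall, nursery, parlor, porch, sauna, study, terrace
Level 3: gallery, studio
nursery first appears at level 2.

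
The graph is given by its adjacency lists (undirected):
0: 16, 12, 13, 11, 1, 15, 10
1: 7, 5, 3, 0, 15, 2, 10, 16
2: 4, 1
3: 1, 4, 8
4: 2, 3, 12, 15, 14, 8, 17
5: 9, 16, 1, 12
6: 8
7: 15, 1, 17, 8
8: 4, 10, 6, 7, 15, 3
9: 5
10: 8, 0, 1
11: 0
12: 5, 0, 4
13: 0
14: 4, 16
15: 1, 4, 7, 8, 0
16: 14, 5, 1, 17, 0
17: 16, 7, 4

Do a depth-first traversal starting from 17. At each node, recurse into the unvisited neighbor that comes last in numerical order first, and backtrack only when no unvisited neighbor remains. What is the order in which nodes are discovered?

17, 16, 14, 4, 15, 8, 10, 1, 7, 5, 12, 0, 13, 11, 9, 3, 2, 6

Visit 17
17 → 16
16 → 14
14 → 4
4 → 15
15 → 8
8 → 10
10 → 1
1 → 7
1 → 5
5 → 12
12 → 0
0 → 13
0 → 11
5 → 9
1 → 3
1 → 2
8 → 6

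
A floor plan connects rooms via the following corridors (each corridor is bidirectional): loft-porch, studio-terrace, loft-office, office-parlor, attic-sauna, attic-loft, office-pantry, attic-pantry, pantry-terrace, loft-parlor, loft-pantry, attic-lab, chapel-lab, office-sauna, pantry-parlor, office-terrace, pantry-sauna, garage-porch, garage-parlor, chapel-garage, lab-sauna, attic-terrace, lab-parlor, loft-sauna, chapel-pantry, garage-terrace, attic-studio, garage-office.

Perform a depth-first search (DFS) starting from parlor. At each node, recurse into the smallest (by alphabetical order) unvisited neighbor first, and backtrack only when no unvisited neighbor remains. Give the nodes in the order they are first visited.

parlor → garage → chapel → lab → attic → loft → office → pantry → sauna → terrace → studio → porch

Visit parlor
parlor → garage
garage → chapel
chapel → lab
lab → attic
attic → loft
loft → office
office → pantry
pantry → sauna
pantry → terrace
terrace → studio
loft → porch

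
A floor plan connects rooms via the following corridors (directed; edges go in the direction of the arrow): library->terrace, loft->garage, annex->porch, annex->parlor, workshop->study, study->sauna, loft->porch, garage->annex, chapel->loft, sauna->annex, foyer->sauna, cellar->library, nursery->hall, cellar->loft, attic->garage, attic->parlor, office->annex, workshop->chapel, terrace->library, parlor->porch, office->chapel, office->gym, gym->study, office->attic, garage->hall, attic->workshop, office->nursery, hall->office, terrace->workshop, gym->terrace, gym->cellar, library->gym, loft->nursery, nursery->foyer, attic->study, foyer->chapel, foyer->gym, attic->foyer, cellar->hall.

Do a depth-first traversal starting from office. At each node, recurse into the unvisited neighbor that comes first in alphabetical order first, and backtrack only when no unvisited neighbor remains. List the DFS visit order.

Visit office
office → annex
annex → parlor
parlor → porch
office → attic
attic → foyer
foyer → chapel
chapel → loft
loft → garage
garage → hall
loft → nursery
foyer → gym
gym → cellar
cellar → library
library → terrace
terrace → workshop
workshop → study
study → sauna

office, annex, parlor, porch, attic, foyer, chapel, loft, garage, hall, nursery, gym, cellar, library, terrace, workshop, study, sauna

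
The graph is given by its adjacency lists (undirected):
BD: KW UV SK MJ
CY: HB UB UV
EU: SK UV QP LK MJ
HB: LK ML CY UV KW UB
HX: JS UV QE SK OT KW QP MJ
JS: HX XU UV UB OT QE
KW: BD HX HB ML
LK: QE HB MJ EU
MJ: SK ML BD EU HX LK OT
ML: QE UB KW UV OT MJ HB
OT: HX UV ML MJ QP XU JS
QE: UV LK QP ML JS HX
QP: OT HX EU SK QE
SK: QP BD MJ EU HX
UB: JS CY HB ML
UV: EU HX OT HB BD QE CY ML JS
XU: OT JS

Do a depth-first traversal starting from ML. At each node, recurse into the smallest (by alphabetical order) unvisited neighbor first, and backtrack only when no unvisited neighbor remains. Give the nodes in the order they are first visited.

Visit ML
ML → HB
HB → CY
CY → UB
UB → JS
JS → HX
HX → KW
KW → BD
BD → MJ
MJ → EU
EU → LK
LK → QE
QE → QP
QP → OT
OT → UV
OT → XU
QP → SK

ML -> HB -> CY -> UB -> JS -> HX -> KW -> BD -> MJ -> EU -> LK -> QE -> QP -> OT -> UV -> XU -> SK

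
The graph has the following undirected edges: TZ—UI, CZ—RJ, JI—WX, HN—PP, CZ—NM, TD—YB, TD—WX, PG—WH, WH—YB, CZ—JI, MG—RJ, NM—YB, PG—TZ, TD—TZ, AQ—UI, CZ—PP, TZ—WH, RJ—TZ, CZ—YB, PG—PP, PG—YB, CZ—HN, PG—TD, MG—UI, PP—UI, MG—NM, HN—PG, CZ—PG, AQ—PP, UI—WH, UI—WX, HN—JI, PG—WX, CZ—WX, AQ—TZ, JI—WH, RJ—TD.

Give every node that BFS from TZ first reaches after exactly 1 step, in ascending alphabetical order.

AQ, PG, RJ, TD, UI, WH

Level 0: TZ
Level 1: AQ, PG, RJ, TD, UI, WH
Level 2: CZ, HN, JI, MG, PP, WX, YB
Level 3: NM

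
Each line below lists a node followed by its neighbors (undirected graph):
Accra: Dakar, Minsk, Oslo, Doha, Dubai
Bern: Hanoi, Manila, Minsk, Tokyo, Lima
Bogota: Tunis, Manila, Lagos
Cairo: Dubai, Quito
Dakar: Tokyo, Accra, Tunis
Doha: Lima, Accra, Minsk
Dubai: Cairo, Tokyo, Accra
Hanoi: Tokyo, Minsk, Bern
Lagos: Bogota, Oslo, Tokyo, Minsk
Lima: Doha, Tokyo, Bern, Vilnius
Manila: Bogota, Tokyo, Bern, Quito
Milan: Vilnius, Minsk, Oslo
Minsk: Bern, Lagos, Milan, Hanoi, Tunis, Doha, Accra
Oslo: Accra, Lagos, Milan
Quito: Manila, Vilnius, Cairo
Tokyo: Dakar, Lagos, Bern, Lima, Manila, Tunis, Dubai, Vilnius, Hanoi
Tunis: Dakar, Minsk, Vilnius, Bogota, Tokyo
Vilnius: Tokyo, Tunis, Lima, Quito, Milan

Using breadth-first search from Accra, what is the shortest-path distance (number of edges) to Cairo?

Level 0: Accra
Level 1: Dakar, Doha, Dubai, Minsk, Oslo
Level 2: Bern, Cairo, Hanoi, Lagos, Lima, Milan, Tokyo, Tunis
Level 3: Bogota, Manila, Quito, Vilnius
Cairo first appears at level 2.

2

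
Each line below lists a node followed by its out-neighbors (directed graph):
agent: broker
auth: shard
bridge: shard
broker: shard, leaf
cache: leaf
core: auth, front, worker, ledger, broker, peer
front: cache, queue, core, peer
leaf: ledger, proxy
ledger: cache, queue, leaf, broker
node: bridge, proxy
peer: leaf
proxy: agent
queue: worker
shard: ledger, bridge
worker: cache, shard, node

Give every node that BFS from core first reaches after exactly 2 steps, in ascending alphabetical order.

Level 0: core
Level 1: auth, broker, front, ledger, peer, worker
Level 2: cache, leaf, node, queue, shard
Level 3: bridge, proxy
Level 4: agent

cache, leaf, node, queue, shard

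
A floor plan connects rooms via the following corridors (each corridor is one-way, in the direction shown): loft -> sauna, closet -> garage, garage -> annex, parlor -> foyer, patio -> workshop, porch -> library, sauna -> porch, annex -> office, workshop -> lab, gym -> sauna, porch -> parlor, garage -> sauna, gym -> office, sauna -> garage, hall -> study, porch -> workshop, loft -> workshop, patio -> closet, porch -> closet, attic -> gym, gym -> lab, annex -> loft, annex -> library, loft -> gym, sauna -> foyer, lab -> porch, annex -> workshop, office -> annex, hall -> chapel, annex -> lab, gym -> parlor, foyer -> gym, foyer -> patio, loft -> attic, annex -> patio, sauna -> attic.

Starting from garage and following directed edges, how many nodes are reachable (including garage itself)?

15

BFS from garage visits: garage, annex, sauna, lab, library, loft, office, patio, workshop, attic, foyer, porch, gym, closet, parlor
Reachable nodes: 15 of 18 total.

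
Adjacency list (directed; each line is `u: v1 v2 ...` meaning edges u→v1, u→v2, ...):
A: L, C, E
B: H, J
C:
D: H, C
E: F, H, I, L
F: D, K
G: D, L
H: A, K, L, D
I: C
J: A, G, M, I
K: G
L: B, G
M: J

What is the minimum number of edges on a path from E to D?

2

Level 0: E
Level 1: F, H, I, L
Level 2: A, B, C, D, G, K
Level 3: J
Level 4: M
D first appears at level 2.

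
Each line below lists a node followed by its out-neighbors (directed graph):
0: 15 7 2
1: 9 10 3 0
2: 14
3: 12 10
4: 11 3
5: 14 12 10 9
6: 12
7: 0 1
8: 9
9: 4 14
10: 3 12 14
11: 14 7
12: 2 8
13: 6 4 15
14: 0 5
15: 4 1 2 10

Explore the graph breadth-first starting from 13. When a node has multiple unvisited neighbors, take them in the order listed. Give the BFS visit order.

Visit 13; enqueue 6, 4, 15 → queue [6, 4, 15]
Visit 6; enqueue 12 → queue [4, 15, 12]
Visit 4; enqueue 11, 3 → queue [15, 12, 11, 3]
Visit 15; enqueue 1, 2, 10 → queue [12, 11, 3, 1, 2, 10]
Visit 12; enqueue 8 → queue [11, 3, 1, 2, 10, 8]
Visit 11; enqueue 14, 7 → queue [3, 1, 2, 10, 8, 14, 7]
Visit 3 → queue [1, 2, 10, 8, 14, 7]
Visit 1; enqueue 9, 0 → queue [2, 10, 8, 14, 7, 9, 0]
Visit 2 → queue [10, 8, 14, 7, 9, 0]
Visit 10 → queue [8, 14, 7, 9, 0]
Visit 8 → queue [14, 7, 9, 0]
Visit 14; enqueue 5 → queue [7, 9, 0, 5]
Visit 7 → queue [9, 0, 5]
Visit 9 → queue [0, 5]
Visit 0 → queue [5]
Visit 5 → queue []

13 -> 6 -> 4 -> 15 -> 12 -> 11 -> 3 -> 1 -> 2 -> 10 -> 8 -> 14 -> 7 -> 9 -> 0 -> 5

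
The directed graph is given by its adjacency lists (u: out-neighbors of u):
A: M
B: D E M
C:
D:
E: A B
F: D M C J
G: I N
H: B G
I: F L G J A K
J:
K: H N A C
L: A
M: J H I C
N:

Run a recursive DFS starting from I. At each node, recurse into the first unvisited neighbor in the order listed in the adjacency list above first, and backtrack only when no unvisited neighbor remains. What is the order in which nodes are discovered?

I, F, D, M, J, H, B, E, A, G, N, C, L, K

Visit I
I → F
F → D
F → M
M → J
M → H
H → B
B → E
E → A
H → G
G → N
M → C
I → L
I → K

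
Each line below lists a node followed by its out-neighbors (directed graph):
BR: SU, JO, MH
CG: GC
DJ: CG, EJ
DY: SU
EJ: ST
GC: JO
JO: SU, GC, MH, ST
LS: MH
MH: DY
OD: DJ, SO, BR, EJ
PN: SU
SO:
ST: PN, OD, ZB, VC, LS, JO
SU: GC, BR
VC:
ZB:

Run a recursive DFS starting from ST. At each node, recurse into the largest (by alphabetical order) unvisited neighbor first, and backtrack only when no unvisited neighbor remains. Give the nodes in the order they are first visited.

ST ZB VC PN SU GC JO MH DY BR OD SO EJ DJ CG LS

Visit ST
ST → ZB
ST → VC
ST → PN
PN → SU
SU → GC
GC → JO
JO → MH
MH → DY
SU → BR
ST → OD
OD → SO
OD → EJ
OD → DJ
DJ → CG
ST → LS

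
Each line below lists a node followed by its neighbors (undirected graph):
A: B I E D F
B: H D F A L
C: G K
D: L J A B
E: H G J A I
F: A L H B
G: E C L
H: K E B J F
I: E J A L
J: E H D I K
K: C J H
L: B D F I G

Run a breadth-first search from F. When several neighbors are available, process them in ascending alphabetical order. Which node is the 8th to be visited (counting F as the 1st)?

I

Visit F; enqueue A, B, H, L → queue [A, B, H, L]
Visit A; enqueue D, E, I → queue [B, H, L, D, E, I]
Visit B → queue [H, L, D, E, I]
Visit H; enqueue J, K → queue [L, D, E, I, J, K]
Visit L; enqueue G → queue [D, E, I, J, K, G]
Visit D → queue [E, I, J, K, G]
Visit E → queue [I, J, K, G]
Visit I → queue [J, K, G]
Visit J → queue [K, G]
Visit K; enqueue C → queue [G, C]
Visit G → queue [C]
Visit C → queue []

Visit order: F, A, B, H, L, D, E, I, J, K, G, C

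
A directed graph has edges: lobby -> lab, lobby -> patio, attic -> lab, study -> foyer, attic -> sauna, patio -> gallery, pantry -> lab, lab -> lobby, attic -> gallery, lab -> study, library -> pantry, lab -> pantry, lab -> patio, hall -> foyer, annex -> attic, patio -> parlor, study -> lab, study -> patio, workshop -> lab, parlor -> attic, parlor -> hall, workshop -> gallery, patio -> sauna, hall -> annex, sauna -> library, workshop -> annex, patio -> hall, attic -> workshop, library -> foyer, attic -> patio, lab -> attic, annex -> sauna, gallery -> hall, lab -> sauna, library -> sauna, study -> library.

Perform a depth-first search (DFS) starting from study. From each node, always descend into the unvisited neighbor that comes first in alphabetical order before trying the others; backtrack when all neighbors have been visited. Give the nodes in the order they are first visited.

study foyer lab attic gallery hall annex sauna library pantry patio parlor workshop lobby

Visit study
study → foyer
study → lab
lab → attic
attic → gallery
gallery → hall
hall → annex
annex → sauna
sauna → library
library → pantry
attic → patio
patio → parlor
attic → workshop
lab → lobby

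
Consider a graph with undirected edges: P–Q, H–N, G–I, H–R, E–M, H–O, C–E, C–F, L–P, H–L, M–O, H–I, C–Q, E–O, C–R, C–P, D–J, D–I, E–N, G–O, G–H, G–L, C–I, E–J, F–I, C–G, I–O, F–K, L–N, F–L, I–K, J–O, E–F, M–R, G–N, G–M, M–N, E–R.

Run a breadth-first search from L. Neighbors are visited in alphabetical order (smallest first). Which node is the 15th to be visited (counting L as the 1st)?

J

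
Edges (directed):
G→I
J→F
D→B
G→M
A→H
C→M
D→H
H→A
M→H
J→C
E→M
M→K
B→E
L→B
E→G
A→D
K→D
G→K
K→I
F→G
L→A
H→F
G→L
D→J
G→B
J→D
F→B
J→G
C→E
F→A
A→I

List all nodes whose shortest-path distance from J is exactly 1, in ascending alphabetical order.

C, D, F, G

Level 0: J
Level 1: C, D, F, G
Level 2: A, B, E, H, I, K, L, M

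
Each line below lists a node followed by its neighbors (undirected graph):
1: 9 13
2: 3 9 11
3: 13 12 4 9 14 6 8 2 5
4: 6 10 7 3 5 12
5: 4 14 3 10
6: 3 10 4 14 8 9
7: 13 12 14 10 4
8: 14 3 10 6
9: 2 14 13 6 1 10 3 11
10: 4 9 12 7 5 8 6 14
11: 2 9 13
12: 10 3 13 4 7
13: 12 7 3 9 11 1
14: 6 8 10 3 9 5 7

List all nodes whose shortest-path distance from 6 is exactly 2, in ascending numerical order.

1, 2, 5, 7, 11, 12, 13

Level 0: 6
Level 1: 3, 4, 8, 9, 10, 14
Level 2: 1, 2, 5, 7, 11, 12, 13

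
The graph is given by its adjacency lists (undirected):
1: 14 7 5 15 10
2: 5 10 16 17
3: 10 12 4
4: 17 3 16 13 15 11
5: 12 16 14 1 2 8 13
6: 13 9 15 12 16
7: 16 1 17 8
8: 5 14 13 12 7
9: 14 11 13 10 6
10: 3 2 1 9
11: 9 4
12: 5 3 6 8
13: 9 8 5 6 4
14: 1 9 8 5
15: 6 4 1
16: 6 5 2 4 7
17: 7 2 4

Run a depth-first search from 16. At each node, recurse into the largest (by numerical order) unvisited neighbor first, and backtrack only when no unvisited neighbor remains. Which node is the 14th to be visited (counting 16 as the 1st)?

Visit 16
16 → 7
7 → 17
17 → 4
4 → 15
15 → 6
6 → 13
13 → 9
9 → 14
14 → 8
8 → 12
12 → 5
5 → 2
2 → 10
10 → 3
10 → 1
9 → 11

Visit order: 16, 7, 17, 4, 15, 6, 13, 9, 14, 8, 12, 5, 2, 10, 3, 1, 11

10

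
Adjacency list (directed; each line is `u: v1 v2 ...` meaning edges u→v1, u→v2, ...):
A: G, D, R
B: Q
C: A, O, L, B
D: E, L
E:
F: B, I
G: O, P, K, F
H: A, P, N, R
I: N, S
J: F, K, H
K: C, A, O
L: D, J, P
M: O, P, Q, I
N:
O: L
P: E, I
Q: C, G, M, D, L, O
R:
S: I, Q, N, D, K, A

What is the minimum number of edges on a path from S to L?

Level 0: S
Level 1: A, D, I, K, N, Q
Level 2: C, E, G, L, M, O, R
Level 3: B, F, J, P
Level 4: H
L first appears at level 2.

2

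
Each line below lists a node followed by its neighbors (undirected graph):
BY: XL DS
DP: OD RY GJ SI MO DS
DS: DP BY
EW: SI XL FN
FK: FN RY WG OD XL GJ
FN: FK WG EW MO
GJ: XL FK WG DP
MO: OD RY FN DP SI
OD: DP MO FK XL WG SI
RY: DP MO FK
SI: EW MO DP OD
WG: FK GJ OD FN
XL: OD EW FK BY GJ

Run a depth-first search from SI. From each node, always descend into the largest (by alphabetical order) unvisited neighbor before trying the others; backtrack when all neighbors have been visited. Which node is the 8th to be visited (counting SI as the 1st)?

Visit SI
SI → OD
OD → XL
XL → GJ
GJ → WG
WG → FN
FN → MO
MO → RY
RY → FK
RY → DP
DP → DS
DS → BY
FN → EW

Visit order: SI, OD, XL, GJ, WG, FN, MO, RY, FK, DP, DS, BY, EW

RY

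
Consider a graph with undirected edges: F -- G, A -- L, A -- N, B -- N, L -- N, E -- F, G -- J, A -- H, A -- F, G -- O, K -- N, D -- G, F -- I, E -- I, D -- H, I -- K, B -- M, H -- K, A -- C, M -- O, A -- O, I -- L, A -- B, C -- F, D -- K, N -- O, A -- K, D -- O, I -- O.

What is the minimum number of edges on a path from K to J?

Level 0: K
Level 1: A, D, H, I, N
Level 2: B, C, E, F, G, L, O
Level 3: J, M
J first appears at level 3.

3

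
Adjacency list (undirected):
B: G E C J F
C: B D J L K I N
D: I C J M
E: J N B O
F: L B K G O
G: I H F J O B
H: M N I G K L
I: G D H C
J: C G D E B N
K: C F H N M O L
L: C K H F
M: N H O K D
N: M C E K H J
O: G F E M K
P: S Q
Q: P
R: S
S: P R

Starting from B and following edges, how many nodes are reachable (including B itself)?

14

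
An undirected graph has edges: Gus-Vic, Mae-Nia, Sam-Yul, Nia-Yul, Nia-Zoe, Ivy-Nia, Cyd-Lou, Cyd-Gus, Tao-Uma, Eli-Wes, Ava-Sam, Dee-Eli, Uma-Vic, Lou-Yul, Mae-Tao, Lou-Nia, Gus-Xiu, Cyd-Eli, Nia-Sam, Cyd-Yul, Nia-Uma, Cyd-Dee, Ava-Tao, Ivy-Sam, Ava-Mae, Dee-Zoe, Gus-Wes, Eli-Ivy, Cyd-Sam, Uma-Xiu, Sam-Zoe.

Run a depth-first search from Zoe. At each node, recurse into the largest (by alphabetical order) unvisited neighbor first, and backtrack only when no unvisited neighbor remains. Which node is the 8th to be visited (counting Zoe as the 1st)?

Visit Zoe
Zoe → Sam
Sam → Yul
Yul → Nia
Nia → Uma
Uma → Xiu
Xiu → Gus
Gus → Wes
Wes → Eli
Eli → Ivy
Eli → Dee
Dee → Cyd
Cyd → Lou
Gus → Vic
Uma → Tao
Tao → Mae
Mae → Ava

Visit order: Zoe, Sam, Yul, Nia, Uma, Xiu, Gus, Wes, Eli, Ivy, Dee, Cyd, Lou, Vic, Tao, Mae, Ava

Wes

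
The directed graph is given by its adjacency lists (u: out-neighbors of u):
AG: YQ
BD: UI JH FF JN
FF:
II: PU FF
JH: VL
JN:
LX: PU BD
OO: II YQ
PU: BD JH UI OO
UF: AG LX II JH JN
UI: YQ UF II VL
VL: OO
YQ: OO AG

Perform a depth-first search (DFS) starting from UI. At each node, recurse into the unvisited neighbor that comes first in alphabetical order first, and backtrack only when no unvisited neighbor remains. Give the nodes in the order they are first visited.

Visit UI
UI → II
II → FF
II → PU
PU → BD
BD → JH
JH → VL
VL → OO
OO → YQ
YQ → AG
BD → JN
UI → UF
UF → LX

UI, II, FF, PU, BD, JH, VL, OO, YQ, AG, JN, UF, LX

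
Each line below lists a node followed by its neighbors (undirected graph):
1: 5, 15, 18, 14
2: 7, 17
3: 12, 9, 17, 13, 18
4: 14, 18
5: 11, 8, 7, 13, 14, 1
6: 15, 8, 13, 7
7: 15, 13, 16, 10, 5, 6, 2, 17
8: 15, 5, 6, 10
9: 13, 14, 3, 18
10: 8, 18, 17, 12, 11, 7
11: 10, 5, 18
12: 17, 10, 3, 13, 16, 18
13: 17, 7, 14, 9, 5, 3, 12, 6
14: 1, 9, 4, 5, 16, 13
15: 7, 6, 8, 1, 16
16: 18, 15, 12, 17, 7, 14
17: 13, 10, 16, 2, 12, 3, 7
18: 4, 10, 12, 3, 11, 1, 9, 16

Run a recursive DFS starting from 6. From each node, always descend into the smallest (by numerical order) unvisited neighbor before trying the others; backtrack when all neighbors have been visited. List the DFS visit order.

6, 7, 2, 17, 3, 9, 13, 5, 1, 14, 4, 18, 10, 8, 15, 16, 12, 11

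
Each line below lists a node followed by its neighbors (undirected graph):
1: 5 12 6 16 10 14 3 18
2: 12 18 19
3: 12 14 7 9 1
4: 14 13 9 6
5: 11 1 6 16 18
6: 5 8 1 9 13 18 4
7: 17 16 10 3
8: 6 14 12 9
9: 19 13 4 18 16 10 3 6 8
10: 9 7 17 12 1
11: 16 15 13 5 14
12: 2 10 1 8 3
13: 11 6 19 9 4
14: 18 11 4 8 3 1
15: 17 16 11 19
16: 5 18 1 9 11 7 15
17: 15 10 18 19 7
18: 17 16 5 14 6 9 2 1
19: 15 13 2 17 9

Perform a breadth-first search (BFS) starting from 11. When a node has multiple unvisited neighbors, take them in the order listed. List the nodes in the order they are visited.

11 -> 16 -> 15 -> 13 -> 5 -> 14 -> 18 -> 1 -> 9 -> 7 -> 17 -> 19 -> 6 -> 4 -> 8 -> 3 -> 2 -> 12 -> 10

Visit 11; enqueue 16, 15, 13, 5, 14 → queue [16, 15, 13, 5, 14]
Visit 16; enqueue 18, 1, 9, 7 → queue [15, 13, 5, 14, 18, 1, 9, 7]
Visit 15; enqueue 17, 19 → queue [13, 5, 14, 18, 1, 9, 7, 17, 19]
Visit 13; enqueue 6, 4 → queue [5, 14, 18, 1, 9, 7, 17, 19, 6, 4]
Visit 5 → queue [14, 18, 1, 9, 7, 17, 19, 6, 4]
Visit 14; enqueue 8, 3 → queue [18, 1, 9, 7, 17, 19, 6, 4, 8, 3]
Visit 18; enqueue 2 → queue [1, 9, 7, 17, 19, 6, 4, 8, 3, 2]
Visit 1; enqueue 12, 10 → queue [9, 7, 17, 19, 6, 4, 8, 3, 2, 12, 10]
Visit 9 → queue [7, 17, 19, 6, 4, 8, 3, 2, 12, 10]
Visit 7 → queue [17, 19, 6, 4, 8, 3, 2, 12, 10]
Visit 17 → queue [19, 6, 4, 8, 3, 2, 12, 10]
Visit 19 → queue [6, 4, 8, 3, 2, 12, 10]
Visit 6 → queue [4, 8, 3, 2, 12, 10]
Visit 4 → queue [8, 3, 2, 12, 10]
Visit 8 → queue [3, 2, 12, 10]
Visit 3 → queue [2, 12, 10]
Visit 2 → queue [12, 10]
Visit 12 → queue [10]
Visit 10 → queue []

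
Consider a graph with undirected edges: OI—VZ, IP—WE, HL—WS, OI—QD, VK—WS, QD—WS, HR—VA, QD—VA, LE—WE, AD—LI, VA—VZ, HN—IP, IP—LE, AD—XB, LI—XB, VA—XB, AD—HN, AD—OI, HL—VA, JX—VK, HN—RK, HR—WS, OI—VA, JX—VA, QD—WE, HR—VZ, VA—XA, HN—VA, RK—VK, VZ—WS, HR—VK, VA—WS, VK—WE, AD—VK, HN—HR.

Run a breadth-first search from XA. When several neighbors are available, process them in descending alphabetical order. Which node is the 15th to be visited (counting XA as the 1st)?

Visit XA; enqueue VA → queue [VA]
Visit VA; enqueue XB, WS, VZ, QD, OI, JX, HR, HN, HL → queue [XB, WS, VZ, QD, OI, JX, HR, HN, HL]
Visit XB; enqueue LI, AD → queue [WS, VZ, QD, OI, JX, HR, HN, HL, LI, AD]
Visit WS; enqueue VK → queue [VZ, QD, OI, JX, HR, HN, HL, LI, AD, VK]
Visit VZ → queue [QD, OI, JX, HR, HN, HL, LI, AD, VK]
Visit QD; enqueue WE → queue [OI, JX, HR, HN, HL, LI, AD, VK, WE]
Visit OI → queue [JX, HR, HN, HL, LI, AD, VK, WE]
Visit JX → queue [HR, HN, HL, LI, AD, VK, WE]
Visit HR → queue [HN, HL, LI, AD, VK, WE]
Visit HN; enqueue RK, IP → queue [HL, LI, AD, VK, WE, RK, IP]
Visit HL → queue [LI, AD, VK, WE, RK, IP]
Visit LI → queue [AD, VK, WE, RK, IP]
Visit AD → queue [VK, WE, RK, IP]
Visit VK → queue [WE, RK, IP]
Visit WE; enqueue LE → queue [RK, IP, LE]
Visit RK → queue [IP, LE]
Visit IP → queue [LE]
Visit LE → queue []

Visit order: XA, VA, XB, WS, VZ, QD, OI, JX, HR, HN, HL, LI, AD, VK, WE, RK, IP, LE

WE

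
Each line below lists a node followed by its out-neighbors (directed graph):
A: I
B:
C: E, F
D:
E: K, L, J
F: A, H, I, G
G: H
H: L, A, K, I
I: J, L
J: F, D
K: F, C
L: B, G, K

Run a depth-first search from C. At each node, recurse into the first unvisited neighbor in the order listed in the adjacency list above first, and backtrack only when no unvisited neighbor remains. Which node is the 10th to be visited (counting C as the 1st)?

Visit C
C → E
E → K
K → F
F → A
A → I
I → J
J → D
I → L
L → B
L → G
G → H

Visit order: C, E, K, F, A, I, J, D, L, B, G, H

B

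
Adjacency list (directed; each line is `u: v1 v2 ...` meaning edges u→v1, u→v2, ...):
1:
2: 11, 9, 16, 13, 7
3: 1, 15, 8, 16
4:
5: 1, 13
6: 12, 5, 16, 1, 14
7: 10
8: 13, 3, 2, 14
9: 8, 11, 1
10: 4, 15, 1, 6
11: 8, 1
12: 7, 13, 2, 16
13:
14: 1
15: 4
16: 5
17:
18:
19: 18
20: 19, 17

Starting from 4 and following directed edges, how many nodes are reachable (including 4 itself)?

BFS from 4 visits: 4
Reachable nodes: 1 of 20 total.

1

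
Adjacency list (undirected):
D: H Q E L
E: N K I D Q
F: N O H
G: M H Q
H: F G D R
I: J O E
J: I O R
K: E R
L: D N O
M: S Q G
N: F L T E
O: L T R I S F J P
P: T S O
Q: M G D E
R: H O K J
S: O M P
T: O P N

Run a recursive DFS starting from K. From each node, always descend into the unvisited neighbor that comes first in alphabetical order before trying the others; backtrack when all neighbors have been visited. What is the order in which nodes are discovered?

Visit K
K → E
E → D
D → H
H → F
F → N
N → L
L → O
O → I
I → J
J → R
O → P
P → S
S → M
M → G
G → Q
P → T

K, E, D, H, F, N, L, O, I, J, R, P, S, M, G, Q, T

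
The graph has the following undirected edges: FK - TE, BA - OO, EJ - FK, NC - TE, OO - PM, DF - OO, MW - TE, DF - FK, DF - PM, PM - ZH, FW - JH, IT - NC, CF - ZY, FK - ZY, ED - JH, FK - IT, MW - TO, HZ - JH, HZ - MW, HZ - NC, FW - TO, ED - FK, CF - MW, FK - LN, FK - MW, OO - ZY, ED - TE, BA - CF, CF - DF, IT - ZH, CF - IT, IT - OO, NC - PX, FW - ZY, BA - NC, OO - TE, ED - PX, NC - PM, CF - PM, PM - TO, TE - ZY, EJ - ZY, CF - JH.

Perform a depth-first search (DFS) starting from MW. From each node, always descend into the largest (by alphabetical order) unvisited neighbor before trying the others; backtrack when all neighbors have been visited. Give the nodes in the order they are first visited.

Visit MW
MW → TO
TO → PM
PM → ZH
ZH → IT
IT → OO
OO → ZY
ZY → TE
TE → NC
NC → PX
PX → ED
ED → JH
JH → HZ
JH → FW
JH → CF
CF → DF
DF → FK
FK → LN
FK → EJ
CF → BA

MW -> TO -> PM -> ZH -> IT -> OO -> ZY -> TE -> NC -> PX -> ED -> JH -> HZ -> FW -> CF -> DF -> FK -> LN -> EJ -> BA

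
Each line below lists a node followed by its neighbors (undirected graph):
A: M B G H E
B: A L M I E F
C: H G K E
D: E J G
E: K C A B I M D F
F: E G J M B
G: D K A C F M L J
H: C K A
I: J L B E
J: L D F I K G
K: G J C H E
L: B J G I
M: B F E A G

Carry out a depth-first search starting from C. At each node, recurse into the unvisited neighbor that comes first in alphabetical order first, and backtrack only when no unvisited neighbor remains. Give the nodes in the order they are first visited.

C, E, A, B, F, G, D, J, I, L, K, H, M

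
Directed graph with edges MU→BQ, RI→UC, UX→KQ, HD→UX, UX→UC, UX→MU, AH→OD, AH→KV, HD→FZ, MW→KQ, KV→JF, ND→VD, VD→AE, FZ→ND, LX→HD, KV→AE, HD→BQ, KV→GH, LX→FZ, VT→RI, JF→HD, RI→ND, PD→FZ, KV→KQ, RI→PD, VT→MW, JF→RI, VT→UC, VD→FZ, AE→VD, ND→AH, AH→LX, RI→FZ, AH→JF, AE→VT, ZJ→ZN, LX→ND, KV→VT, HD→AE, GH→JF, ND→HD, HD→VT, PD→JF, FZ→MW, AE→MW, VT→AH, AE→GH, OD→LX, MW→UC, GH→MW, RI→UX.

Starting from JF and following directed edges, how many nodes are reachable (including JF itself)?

BFS from JF visits: JF, RI, HD, UX, UC, PD, ND, FZ, VT, BQ, AE, MU, KQ, VD, AH, MW, GH, OD, LX, KV
Reachable nodes: 20 of 22 total.

20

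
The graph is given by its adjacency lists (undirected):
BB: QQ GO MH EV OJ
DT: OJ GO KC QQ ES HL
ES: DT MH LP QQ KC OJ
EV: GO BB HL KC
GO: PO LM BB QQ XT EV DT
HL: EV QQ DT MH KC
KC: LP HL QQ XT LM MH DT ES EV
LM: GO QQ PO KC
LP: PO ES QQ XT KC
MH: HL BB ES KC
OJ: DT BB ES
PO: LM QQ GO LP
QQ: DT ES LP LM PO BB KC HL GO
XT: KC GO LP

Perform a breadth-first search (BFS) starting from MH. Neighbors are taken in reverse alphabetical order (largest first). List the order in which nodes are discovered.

MH, KC, HL, ES, BB, XT, QQ, LP, LM, EV, DT, OJ, GO, PO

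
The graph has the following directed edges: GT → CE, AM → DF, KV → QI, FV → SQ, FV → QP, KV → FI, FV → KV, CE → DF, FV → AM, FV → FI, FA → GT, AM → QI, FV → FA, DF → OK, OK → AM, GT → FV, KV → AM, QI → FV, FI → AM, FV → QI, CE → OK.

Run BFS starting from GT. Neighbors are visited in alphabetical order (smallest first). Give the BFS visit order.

Visit GT; enqueue CE, FV → queue [CE, FV]
Visit CE; enqueue DF, OK → queue [FV, DF, OK]
Visit FV; enqueue AM, FA, FI, KV, QI, QP, SQ → queue [DF, OK, AM, FA, FI, KV, QI, QP, SQ]
Visit DF → queue [OK, AM, FA, FI, KV, QI, QP, SQ]
Visit OK → queue [AM, FA, FI, KV, QI, QP, SQ]
Visit AM → queue [FA, FI, KV, QI, QP, SQ]
Visit FA → queue [FI, KV, QI, QP, SQ]
Visit FI → queue [KV, QI, QP, SQ]
Visit KV → queue [QI, QP, SQ]
Visit QI → queue [QP, SQ]
Visit QP → queue [SQ]
Visit SQ → queue []

GT, CE, FV, DF, OK, AM, FA, FI, KV, QI, QP, SQ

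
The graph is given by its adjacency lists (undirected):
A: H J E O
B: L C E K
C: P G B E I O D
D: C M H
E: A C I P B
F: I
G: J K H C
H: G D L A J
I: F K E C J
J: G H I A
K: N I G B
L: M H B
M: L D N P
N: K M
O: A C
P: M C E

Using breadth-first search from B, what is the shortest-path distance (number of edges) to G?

2

Level 0: B
Level 1: C, E, K, L
Level 2: A, D, G, H, I, M, N, O, P
Level 3: F, J
G first appears at level 2.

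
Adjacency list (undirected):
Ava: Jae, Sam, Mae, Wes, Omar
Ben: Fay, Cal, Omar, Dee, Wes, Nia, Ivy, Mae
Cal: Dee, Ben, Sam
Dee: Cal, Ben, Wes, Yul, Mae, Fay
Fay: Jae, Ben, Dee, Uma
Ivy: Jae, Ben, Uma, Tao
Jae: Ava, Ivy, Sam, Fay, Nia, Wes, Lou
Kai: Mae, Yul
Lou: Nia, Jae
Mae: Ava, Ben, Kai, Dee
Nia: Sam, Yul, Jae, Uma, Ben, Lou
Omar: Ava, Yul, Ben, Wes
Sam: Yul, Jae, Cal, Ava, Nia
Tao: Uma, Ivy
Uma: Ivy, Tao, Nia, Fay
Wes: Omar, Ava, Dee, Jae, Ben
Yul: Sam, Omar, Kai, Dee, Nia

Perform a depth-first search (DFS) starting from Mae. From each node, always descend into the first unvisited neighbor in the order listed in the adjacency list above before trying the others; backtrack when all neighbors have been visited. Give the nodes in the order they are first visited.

Visit Mae
Mae → Ava
Ava → Jae
Jae → Ivy
Ivy → Ben
Ben → Fay
Fay → Dee
Dee → Cal
Cal → Sam
Sam → Yul
Yul → Omar
Omar → Wes
Yul → Kai
Yul → Nia
Nia → Uma
Uma → Tao
Nia → Lou

Mae, Ava, Jae, Ivy, Ben, Fay, Dee, Cal, Sam, Yul, Omar, Wes, Kai, Nia, Uma, Tao, Lou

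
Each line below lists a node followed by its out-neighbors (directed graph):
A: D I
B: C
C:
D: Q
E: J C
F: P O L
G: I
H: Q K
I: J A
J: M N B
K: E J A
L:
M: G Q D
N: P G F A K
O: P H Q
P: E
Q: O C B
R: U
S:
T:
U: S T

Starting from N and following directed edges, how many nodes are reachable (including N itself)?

BFS from N visits: N, P, K, G, F, A, E, J, I, O, L, D, C, M, B, Q, H
Reachable nodes: 17 of 21 total.

17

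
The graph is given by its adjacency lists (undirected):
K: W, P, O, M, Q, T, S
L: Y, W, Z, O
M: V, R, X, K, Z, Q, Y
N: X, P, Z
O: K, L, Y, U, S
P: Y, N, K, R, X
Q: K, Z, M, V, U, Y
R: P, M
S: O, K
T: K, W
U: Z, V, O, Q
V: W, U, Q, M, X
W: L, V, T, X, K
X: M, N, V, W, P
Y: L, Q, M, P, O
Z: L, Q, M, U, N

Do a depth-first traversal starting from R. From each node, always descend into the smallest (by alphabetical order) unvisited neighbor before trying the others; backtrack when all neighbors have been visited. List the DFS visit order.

Visit R
R → M
M → K
K → O
O → L
L → W
W → T
W → V
V → Q
Q → U
U → Z
Z → N
N → P
P → X
P → Y
O → S

R → M → K → O → L → W → T → V → Q → U → Z → N → P → X → Y → S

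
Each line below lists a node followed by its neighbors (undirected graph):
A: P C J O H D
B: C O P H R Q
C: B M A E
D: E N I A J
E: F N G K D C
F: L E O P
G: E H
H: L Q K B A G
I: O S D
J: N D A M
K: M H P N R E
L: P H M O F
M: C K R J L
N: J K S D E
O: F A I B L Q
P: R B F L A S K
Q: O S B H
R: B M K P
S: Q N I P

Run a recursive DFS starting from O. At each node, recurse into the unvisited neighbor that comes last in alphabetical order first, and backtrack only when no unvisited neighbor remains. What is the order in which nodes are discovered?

O, Q, S, P, R, M, L, H, K, N, J, D, I, E, G, F, C, B, A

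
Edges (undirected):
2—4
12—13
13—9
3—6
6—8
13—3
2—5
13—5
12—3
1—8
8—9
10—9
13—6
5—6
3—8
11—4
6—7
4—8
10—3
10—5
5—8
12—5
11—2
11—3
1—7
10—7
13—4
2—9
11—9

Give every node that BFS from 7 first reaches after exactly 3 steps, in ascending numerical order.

2, 4, 11, 12

Level 0: 7
Level 1: 1, 6, 10
Level 2: 3, 5, 8, 9, 13
Level 3: 2, 4, 11, 12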